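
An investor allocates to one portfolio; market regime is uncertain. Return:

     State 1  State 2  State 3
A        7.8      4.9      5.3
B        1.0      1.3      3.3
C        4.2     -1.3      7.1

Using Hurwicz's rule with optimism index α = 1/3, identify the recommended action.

A

A: 1/3·7.8 + 2/3·4.9 = 88/15
B: 1/3·3.3 + 2/3·1.0 = 53/30
C: 1/3·7.1 + 2/3·(-1.3) = 1.5
Highest Hurwicz score = 88/15 → A.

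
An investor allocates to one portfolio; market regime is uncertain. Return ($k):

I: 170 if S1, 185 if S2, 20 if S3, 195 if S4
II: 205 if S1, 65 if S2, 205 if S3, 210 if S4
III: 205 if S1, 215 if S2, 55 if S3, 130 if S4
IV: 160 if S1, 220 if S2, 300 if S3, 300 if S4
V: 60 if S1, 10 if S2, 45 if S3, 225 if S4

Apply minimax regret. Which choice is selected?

Column bests: S1=205, S2=220, S3=300, S4=300.
I regrets: 35, 35, 280, 105 → max 280
II regrets: 0, 155, 95, 90 → max 155
III regrets: 0, 5, 245, 170 → max 245
IV regrets: 45, 0, 0, 0 → max 45
V regrets: 145, 210, 255, 75 → max 255
Smallest max regret = 45 → IV.

IV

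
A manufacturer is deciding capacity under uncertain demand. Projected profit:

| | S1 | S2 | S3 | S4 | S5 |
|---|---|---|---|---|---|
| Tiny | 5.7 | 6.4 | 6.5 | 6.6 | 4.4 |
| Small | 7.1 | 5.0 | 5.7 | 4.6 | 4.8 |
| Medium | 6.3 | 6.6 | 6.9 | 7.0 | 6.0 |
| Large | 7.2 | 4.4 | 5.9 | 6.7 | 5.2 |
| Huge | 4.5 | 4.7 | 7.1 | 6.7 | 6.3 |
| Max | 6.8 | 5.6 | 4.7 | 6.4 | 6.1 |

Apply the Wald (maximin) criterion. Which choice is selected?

Medium

Row minima: Tiny=4.4, Small=4.6, Medium=6.0, Large=4.4, Huge=4.5, Max=4.7
Best worst-case = 6.0 → Medium.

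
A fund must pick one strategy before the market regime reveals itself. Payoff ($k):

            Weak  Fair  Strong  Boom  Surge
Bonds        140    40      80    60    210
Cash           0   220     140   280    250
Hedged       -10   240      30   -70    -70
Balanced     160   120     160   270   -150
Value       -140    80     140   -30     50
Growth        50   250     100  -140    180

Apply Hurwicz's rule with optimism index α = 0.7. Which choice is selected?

Bonds: 0.7·210 + 0.3·40 = 159
Cash: 0.7·280 + 0.3·0 = 196
Hedged: 0.7·240 + 0.3·(-70) = 147
Balanced: 0.7·270 + 0.3·(-150) = 144
Value: 0.7·140 + 0.3·(-140) = 56
Growth: 0.7·250 + 0.3·(-140) = 133
Highest Hurwicz score = 196 → Cash.

Cash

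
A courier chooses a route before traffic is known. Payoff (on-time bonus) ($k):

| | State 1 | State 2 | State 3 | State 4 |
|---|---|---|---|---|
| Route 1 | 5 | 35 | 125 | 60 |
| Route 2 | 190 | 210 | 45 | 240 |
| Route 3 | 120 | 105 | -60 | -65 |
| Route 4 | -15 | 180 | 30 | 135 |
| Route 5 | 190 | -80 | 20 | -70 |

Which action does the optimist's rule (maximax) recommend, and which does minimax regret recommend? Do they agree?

maximax → Route 2; minimax regret → Route 2 (agree)

Row maxima: Route 1=125, Route 2=240, Route 3=120, Route 4=180, Route 5=190
Best best-case = 240 → Route 2.
Column bests: State 1=190, State 2=210, State 3=125, State 4=240.
Route 1 regrets: 185, 175, 0, 180 → max 185
Route 2 regrets: 0, 0, 80, 0 → max 80
Route 3 regrets: 70, 105, 185, 305 → max 305
Route 4 regrets: 205, 30, 95, 105 → max 205
Route 5 regrets: 0, 290, 105, 310 → max 310
Smallest max regret = 80 → Route 2.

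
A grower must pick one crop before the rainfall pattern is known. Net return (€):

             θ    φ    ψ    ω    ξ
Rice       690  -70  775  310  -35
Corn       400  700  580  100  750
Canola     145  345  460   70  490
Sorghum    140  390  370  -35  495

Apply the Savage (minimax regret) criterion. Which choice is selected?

Corn

Column bests: θ=690, φ=700, ψ=775, ω=310, ξ=750.
Rice regrets: 0, 770, 0, 0, 785 → max 785
Corn regrets: 290, 0, 195, 210, 0 → max 290
Canola regrets: 545, 355, 315, 240, 260 → max 545
Sorghum regrets: 550, 310, 405, 345, 255 → max 550
Smallest max regret = 290 → Corn.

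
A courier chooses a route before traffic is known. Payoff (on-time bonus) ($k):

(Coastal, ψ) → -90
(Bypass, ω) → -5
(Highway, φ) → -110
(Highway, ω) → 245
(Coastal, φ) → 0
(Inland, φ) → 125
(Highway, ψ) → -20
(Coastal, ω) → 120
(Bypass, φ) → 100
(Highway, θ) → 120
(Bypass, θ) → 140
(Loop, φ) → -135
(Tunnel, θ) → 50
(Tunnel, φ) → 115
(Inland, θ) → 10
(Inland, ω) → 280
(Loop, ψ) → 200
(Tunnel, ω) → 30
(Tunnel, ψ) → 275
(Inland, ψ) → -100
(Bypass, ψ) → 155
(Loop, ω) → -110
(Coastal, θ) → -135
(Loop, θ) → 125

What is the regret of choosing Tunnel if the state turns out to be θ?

Best payoff under θ is 140.
Regret = 140 − 50 = 90.

90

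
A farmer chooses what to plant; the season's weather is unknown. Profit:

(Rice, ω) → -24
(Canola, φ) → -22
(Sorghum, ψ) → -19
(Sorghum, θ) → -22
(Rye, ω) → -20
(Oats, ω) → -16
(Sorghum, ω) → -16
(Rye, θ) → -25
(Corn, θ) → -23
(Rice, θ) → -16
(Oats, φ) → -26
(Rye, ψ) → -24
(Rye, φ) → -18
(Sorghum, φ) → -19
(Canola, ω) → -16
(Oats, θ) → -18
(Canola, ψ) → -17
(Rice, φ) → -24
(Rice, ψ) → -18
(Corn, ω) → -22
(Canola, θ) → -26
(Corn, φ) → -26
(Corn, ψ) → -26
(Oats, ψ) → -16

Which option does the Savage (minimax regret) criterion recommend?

Column bests: θ=-16, φ=-18, ψ=-16, ω=-16.
Rice regrets: 0, 6, 2, 8 → max 8
Sorghum regrets: 6, 1, 3, 0 → max 6
Canola regrets: 10, 4, 1, 0 → max 10
Rye regrets: 9, 0, 8, 4 → max 9
Corn regrets: 7, 8, 10, 6 → max 10
Oats regrets: 2, 8, 0, 0 → max 8
Smallest max regret = 6 → Sorghum.

Sorghum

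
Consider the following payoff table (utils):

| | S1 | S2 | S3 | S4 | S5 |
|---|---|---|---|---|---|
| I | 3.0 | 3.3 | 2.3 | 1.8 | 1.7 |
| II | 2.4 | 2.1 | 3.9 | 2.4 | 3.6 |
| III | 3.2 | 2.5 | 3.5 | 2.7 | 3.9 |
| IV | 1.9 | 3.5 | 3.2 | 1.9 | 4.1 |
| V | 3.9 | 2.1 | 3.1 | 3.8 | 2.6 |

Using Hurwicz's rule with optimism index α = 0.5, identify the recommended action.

I: 0.5·3.3 + 0.5·1.7 = 2.5
II: 0.5·3.9 + 0.5·2.1 = 3
III: 0.5·3.9 + 0.5·2.5 = 3.2
IV: 0.5·4.1 + 0.5·1.9 = 3
V: 0.5·3.9 + 0.5·2.1 = 3
Highest Hurwicz score = 3.2 → III.

III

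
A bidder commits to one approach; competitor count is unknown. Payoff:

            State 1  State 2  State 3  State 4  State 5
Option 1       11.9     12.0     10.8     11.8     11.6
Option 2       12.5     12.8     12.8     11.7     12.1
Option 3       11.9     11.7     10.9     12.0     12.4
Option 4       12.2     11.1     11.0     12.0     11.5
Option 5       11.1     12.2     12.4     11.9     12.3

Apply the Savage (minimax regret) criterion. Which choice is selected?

Column bests: State 1=12.5, State 2=12.8, State 3=12.8, State 4=12.0, State 5=12.4.
Option 1 regrets: 0.6, 0.8, 2.0, 0.2, 0.8 → max 2.0
Option 2 regrets: 0.0, 0.0, 0.0, 0.3, 0.3 → max 0.3
Option 3 regrets: 0.6, 1.1, 1.9, 0.0, 0.0 → max 1.9
Option 4 regrets: 0.3, 1.7, 1.8, 0.0, 0.9 → max 1.8
Option 5 regrets: 1.4, 0.6, 0.4, 0.1, 0.1 → max 1.4
Smallest max regret = 0.3 → Option 2.

Option 2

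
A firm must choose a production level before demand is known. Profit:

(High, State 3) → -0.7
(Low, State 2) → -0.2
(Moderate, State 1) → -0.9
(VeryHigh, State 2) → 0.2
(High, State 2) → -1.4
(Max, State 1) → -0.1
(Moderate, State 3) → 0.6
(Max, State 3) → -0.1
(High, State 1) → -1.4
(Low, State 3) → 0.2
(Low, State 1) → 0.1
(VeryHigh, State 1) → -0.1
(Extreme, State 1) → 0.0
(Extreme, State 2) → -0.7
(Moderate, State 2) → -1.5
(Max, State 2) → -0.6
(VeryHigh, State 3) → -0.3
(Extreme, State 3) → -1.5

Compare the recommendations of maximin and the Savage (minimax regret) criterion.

Row minima: Low=-0.2, Moderate=-1.5, High=-1.4, VeryHigh=-0.3, Extreme=-1.5, Max=-0.6
Best worst-case = -0.2 → Low.
Column bests: State 1=0.1, State 2=0.2, State 3=0.6.
Low regrets: 0.0, 0.4, 0.4 → max 0.4
Moderate regrets: 1.0, 1.7, 0.0 → max 1.7
High regrets: 1.5, 1.6, 1.3 → max 1.6
VeryHigh regrets: 0.2, 0.0, 0.9 → max 0.9
Extreme regrets: 0.1, 0.9, 2.1 → max 2.1
Max regrets: 0.2, 0.8, 0.7 → max 0.8
Smallest max regret = 0.4 → Low.

maximin → Low; minimax regret → Low (agree)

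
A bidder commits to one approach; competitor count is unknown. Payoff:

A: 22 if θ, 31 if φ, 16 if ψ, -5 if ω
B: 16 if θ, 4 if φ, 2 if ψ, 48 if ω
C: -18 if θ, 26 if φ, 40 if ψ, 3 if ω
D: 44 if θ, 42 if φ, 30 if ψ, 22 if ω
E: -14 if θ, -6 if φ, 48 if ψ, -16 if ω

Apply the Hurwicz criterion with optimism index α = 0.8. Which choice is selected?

A: 0.8·31 + 0.2·(-5) = 23.8
B: 0.8·48 + 0.2·2 = 38.8
C: 0.8·40 + 0.2·(-18) = 28.4
D: 0.8·44 + 0.2·22 = 39.6
E: 0.8·48 + 0.2·(-16) = 35.2
Highest Hurwicz score = 39.6 → D.

D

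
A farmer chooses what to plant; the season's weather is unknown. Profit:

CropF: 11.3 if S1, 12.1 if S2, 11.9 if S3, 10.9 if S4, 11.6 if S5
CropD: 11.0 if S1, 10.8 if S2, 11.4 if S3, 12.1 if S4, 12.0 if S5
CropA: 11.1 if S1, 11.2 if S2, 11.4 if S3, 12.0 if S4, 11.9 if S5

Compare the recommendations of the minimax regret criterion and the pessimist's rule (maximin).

minimax regret → CropA; maximin → CropA (agree)

Column bests: S1=11.3, S2=12.1, S3=11.9, S4=12.1, S5=12.0.
CropF regrets: 0.0, 0.0, 0.0, 1.2, 0.4 → max 1.2
CropD regrets: 0.3, 1.3, 0.5, 0.0, 0.0 → max 1.3
CropA regrets: 0.2, 0.9, 0.5, 0.1, 0.1 → max 0.9
Smallest max regret = 0.9 → CropA.
Row minima: CropF=10.9, CropD=10.8, CropA=11.1
Best worst-case = 11.1 → CropA.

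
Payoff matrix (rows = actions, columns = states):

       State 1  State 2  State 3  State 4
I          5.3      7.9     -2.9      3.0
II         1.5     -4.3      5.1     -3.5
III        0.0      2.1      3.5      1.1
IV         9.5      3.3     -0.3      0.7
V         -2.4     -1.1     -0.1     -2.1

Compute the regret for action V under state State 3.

Best payoff under State 3 is 5.1.
Regret = 5.1 − (-0.1) = 5.2.

5.2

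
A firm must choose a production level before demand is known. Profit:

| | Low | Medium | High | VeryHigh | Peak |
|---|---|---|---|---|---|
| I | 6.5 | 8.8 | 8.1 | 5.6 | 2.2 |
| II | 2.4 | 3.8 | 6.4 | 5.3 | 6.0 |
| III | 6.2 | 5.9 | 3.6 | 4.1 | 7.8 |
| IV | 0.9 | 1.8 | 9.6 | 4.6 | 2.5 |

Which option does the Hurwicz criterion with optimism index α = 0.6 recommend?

I: 0.6·8.8 + 0.4·2.2 = 6.16
II: 0.6·6.4 + 0.4·2.4 = 4.8
III: 0.6·7.8 + 0.4·3.6 = 6.12
IV: 0.6·9.6 + 0.4·0.9 = 6.12
Highest Hurwicz score = 6.16 → I.

I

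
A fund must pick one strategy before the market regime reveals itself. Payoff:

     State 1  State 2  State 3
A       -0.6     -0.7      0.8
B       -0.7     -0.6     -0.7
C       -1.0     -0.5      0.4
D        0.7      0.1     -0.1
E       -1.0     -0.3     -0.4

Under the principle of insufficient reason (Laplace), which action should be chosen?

Row averages: A=-1/6, B=-2/3, C=-11/30, D=7/30, E=-17/30
Highest average = 7/30 → D.

D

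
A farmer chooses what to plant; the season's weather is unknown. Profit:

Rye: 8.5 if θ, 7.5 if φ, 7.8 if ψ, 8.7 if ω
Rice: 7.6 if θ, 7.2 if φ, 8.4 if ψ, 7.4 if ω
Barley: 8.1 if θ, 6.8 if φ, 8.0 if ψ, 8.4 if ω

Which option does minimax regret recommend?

Rye

Column bests: θ=8.5, φ=7.5, ψ=8.4, ω=8.7.
Rye regrets: 0.0, 0.0, 0.6, 0.0 → max 0.6
Rice regrets: 0.9, 0.3, 0.0, 1.3 → max 1.3
Barley regrets: 0.4, 0.7, 0.4, 0.3 → max 0.7
Smallest max regret = 0.6 → Rye.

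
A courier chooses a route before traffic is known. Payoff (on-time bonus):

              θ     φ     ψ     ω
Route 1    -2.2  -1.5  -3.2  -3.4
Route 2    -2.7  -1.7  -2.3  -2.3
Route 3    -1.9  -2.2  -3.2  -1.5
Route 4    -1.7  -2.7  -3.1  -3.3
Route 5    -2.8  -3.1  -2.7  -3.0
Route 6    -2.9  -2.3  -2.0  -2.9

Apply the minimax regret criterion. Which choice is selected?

Column bests: θ=-1.7, φ=-1.5, ψ=-2.0, ω=-1.5.
Route 1 regrets: 0.5, 0.0, 1.2, 1.9 → max 1.9
Route 2 regrets: 1.0, 0.2, 0.3, 0.8 → max 1.0
Route 3 regrets: 0.2, 0.7, 1.2, 0.0 → max 1.2
Route 4 regrets: 0.0, 1.2, 1.1, 1.8 → max 1.8
Route 5 regrets: 1.1, 1.6, 0.7, 1.5 → max 1.6
Route 6 regrets: 1.2, 0.8, 0.0, 1.4 → max 1.4
Smallest max regret = 1.0 → Route 2.

Route 2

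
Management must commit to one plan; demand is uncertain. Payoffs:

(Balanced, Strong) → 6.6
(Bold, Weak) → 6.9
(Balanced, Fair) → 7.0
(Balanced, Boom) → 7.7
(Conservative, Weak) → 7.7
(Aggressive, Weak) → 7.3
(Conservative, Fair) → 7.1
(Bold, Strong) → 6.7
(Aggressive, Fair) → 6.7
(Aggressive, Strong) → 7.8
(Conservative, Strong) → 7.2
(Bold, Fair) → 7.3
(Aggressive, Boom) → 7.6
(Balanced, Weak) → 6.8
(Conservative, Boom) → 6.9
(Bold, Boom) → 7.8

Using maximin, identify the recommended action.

Row minima: Conservative=6.9, Balanced=6.6, Aggressive=6.7, Bold=6.7
Best worst-case = 6.9 → Conservative.

Conservative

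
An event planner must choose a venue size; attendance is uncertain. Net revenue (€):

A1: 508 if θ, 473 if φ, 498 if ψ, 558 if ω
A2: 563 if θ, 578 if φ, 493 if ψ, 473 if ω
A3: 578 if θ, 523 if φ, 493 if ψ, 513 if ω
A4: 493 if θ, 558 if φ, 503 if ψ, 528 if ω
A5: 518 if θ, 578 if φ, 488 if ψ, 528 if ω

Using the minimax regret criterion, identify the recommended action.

Column bests: θ=578, φ=578, ψ=503, ω=558.
A1 regrets: 70, 105, 5, 0 → max 105
A2 regrets: 15, 0, 10, 85 → max 85
A3 regrets: 0, 55, 10, 45 → max 55
A4 regrets: 85, 20, 0, 30 → max 85
A5 regrets: 60, 0, 15, 30 → max 60
Smallest max regret = 55 → A3.

A3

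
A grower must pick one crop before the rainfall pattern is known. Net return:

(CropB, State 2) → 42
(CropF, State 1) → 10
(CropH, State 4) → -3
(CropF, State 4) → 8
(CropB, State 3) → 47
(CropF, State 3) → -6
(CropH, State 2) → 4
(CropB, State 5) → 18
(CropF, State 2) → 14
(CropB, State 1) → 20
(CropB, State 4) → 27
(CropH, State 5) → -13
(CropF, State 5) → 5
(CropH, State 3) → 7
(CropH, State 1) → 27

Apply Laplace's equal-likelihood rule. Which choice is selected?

CropB

Row averages: CropH=4.4, CropF=6.2, CropB=30.8
Highest average = 30.8 → CropB.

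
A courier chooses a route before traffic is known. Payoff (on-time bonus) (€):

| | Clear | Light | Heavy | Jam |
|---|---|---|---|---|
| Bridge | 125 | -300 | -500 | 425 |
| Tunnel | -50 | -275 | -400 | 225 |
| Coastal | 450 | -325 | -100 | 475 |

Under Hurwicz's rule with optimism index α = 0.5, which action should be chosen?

Bridge: 0.5·425 + 0.5·(-500) = -37.5
Tunnel: 0.5·225 + 0.5·(-400) = -87.5
Coastal: 0.5·475 + 0.5·(-325) = 75
Highest Hurwicz score = 75 → Coastal.

Coastal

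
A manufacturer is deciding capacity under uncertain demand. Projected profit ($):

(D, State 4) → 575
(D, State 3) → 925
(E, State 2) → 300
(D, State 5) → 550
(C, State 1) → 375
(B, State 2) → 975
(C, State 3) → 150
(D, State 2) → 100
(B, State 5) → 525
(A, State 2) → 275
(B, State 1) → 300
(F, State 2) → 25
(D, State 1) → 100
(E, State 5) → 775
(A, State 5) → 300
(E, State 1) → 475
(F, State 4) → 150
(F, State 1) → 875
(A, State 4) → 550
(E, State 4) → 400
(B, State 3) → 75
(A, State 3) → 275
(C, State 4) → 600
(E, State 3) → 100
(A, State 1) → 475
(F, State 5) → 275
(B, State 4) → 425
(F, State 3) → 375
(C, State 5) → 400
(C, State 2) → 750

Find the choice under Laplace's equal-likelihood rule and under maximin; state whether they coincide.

laplace → B; maximin → A (disagree)

Row averages: A=375, B=460, C=455, D=450, E=410, F=340
Highest average = 460 → B.
Row minima: A=275, B=75, C=150, D=100, E=100, F=25
Best worst-case = 275 → A.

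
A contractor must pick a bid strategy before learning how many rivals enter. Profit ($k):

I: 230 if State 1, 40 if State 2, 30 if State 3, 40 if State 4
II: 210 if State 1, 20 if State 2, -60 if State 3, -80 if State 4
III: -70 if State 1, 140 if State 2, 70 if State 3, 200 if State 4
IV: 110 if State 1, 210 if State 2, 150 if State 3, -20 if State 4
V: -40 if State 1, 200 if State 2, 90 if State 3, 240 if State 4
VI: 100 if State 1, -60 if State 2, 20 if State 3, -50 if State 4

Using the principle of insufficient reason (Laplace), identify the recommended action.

Row averages: I=85, II=22.5, III=85, IV=112.5, V=122.5, VI=2.5
Highest average = 122.5 → V.

V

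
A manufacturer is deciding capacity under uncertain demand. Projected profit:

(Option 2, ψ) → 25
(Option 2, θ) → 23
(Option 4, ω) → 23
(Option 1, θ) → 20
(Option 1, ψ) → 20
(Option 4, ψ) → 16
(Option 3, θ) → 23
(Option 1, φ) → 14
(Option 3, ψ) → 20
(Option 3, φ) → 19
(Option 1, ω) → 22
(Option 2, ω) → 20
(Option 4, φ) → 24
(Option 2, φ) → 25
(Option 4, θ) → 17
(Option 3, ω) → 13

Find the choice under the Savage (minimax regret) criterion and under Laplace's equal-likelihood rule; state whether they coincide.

minimax regret → Option 2; laplace → Option 2 (agree)

Column bests: θ=23, φ=25, ψ=25, ω=23.
Option 1 regrets: 3, 11, 5, 1 → max 11
Option 2 regrets: 0, 0, 0, 3 → max 3
Option 3 regrets: 0, 6, 5, 10 → max 10
Option 4 regrets: 6, 1, 9, 0 → max 9
Smallest max regret = 3 → Option 2.
Row averages: Option 1=19, Option 2=23.25, Option 3=18.75, Option 4=20
Highest average = 23.25 → Option 2.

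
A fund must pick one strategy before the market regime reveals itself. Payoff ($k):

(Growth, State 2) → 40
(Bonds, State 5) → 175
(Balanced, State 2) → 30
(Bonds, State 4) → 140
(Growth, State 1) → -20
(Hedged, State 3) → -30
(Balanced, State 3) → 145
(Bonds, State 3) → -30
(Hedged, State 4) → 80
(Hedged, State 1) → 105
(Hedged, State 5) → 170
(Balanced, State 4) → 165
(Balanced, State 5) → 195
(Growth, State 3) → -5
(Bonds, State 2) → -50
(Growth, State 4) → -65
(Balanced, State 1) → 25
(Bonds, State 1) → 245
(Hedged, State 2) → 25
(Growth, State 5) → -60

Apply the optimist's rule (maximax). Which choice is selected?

Row maxima: Balanced=195, Bonds=245, Hedged=170, Growth=40
Best best-case = 245 → Bonds.

Bonds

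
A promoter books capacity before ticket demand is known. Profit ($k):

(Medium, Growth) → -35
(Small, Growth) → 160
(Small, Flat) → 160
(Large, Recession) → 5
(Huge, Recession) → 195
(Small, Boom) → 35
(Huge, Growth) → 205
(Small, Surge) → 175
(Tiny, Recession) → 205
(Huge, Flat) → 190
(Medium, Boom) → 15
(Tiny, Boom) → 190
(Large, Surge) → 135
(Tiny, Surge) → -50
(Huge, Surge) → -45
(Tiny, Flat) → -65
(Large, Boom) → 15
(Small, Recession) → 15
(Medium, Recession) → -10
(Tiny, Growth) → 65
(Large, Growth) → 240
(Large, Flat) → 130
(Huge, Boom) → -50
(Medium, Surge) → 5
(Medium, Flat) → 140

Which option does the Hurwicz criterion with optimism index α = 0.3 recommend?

Large

Tiny: 0.3·205 + 0.7·(-65) = 16
Small: 0.3·175 + 0.7·15 = 63
Medium: 0.3·140 + 0.7·(-35) = 17.5
Large: 0.3·240 + 0.7·5 = 75.5
Huge: 0.3·205 + 0.7·(-50) = 26.5
Highest Hurwicz score = 75.5 → Large.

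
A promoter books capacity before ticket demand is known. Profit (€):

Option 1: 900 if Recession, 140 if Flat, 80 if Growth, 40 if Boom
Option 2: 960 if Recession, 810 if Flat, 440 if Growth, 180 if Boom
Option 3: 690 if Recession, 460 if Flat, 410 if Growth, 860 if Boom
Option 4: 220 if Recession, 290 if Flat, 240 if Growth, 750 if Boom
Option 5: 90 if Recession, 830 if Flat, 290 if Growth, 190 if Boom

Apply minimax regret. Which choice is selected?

Option 3

Column bests: Recession=960, Flat=830, Growth=440, Boom=860.
Option 1 regrets: 60, 690, 360, 820 → max 820
Option 2 regrets: 0, 20, 0, 680 → max 680
Option 3 regrets: 270, 370, 30, 0 → max 370
Option 4 regrets: 740, 540, 200, 110 → max 740
Option 5 regrets: 870, 0, 150, 670 → max 870
Smallest max regret = 370 → Option 3.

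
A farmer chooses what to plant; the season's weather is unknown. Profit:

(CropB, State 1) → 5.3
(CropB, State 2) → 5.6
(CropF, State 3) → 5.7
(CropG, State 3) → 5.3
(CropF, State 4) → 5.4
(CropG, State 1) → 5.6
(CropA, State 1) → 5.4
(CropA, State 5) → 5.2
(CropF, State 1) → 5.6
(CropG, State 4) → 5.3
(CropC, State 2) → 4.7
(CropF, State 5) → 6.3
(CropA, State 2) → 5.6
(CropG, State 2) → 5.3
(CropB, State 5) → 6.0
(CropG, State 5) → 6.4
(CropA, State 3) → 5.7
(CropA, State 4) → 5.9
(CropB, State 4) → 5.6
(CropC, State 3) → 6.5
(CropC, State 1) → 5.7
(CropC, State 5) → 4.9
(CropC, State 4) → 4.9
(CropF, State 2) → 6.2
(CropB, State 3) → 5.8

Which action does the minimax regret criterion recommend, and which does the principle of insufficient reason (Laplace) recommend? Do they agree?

Column bests: State 1=5.7, State 2=6.2, State 3=6.5, State 4=5.9, State 5=6.4.
CropG regrets: 0.1, 0.9, 1.2, 0.6, 0.0 → max 1.2
CropA regrets: 0.3, 0.6, 0.8, 0.0, 1.2 → max 1.2
CropB regrets: 0.4, 0.6, 0.7, 0.3, 0.4 → max 0.7
CropF regrets: 0.1, 0.0, 0.8, 0.5, 0.1 → max 0.8
CropC regrets: 0.0, 1.5, 0.0, 1.0, 1.5 → max 1.5
Smallest max regret = 0.7 → CropB.
Row averages: CropG=5.58, CropA=5.56, CropB=5.66, CropF=5.84, CropC=5.34
Highest average = 5.84 → CropF.

minimax regret → CropB; laplace → CropF (disagree)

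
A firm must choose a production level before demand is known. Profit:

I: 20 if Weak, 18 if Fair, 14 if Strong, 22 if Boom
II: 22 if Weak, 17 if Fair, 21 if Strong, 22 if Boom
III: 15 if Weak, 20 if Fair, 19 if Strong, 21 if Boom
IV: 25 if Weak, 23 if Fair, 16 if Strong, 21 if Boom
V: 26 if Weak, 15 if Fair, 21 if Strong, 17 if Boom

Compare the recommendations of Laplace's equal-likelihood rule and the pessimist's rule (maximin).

Row averages: I=18.5, II=20.5, III=18.75, IV=21.25, V=19.75
Highest average = 21.25 → IV.
Row minima: I=14, II=17, III=15, IV=16, V=15
Best worst-case = 17 → II.

laplace → IV; maximin → II (disagree)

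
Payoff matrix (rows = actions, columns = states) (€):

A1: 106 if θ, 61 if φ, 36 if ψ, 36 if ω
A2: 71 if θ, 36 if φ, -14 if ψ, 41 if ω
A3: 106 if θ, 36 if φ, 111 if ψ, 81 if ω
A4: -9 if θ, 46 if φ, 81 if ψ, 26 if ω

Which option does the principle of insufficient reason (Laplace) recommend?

Row averages: A1=59.75, A2=33.5, A3=83.5, A4=36
Highest average = 83.5 → A3.

A3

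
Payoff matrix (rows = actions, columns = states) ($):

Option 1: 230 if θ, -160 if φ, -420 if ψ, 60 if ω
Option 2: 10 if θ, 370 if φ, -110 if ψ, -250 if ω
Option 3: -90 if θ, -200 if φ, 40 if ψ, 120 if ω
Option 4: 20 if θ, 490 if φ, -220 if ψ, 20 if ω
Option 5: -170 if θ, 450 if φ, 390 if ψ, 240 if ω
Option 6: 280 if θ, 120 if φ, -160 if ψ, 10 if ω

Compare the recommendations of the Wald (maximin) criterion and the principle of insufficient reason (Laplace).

maximin → Option 6; laplace → Option 5 (disagree)

Row minima: Option 1=-420, Option 2=-250, Option 3=-200, Option 4=-220, Option 5=-170, Option 6=-160
Best worst-case = -160 → Option 6.
Row averages: Option 1=-72.5, Option 2=5, Option 3=-32.5, Option 4=77.5, Option 5=227.5, Option 6=62.5
Highest average = 227.5 → Option 5.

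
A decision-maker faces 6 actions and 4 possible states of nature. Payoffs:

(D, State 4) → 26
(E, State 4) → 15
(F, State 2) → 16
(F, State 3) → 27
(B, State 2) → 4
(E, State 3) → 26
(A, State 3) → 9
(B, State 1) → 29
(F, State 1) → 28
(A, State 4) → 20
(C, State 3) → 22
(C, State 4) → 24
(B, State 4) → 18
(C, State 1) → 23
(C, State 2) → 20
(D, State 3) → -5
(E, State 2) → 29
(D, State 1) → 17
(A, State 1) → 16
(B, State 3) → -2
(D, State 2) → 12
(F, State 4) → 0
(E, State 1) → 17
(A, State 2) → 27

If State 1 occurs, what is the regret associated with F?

Best payoff under State 1 is 29.
Regret = 29 − 28 = 1.

1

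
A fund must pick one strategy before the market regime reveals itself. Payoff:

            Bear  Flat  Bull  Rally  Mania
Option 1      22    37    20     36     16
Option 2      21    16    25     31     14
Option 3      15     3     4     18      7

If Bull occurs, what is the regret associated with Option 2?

0

Best payoff under Bull is 25.
Regret = 25 − 25 = 0.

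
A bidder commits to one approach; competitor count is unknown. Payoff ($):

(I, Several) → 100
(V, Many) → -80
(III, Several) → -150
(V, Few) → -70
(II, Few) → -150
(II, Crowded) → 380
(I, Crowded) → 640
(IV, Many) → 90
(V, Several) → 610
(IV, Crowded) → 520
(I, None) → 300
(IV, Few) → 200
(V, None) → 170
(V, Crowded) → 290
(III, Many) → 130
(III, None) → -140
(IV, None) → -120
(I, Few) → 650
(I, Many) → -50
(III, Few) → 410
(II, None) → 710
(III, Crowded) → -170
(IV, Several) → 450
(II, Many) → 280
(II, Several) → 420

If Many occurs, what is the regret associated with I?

Best payoff under Many is 280.
Regret = 280 − (-50) = 330.

330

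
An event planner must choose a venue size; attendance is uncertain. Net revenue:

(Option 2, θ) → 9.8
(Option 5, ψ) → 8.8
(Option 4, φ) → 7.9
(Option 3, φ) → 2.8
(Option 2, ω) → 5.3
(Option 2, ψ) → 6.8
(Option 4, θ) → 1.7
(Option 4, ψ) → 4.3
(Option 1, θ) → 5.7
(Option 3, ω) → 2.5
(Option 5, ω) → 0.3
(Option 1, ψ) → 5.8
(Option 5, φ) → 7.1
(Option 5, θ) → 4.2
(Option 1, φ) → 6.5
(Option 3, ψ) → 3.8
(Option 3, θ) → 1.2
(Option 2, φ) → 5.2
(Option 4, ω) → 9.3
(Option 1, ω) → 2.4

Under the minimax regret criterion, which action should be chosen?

Column bests: θ=9.8, φ=7.9, ψ=8.8, ω=9.3.
Option 1 regrets: 4.1, 1.4, 3.0, 6.9 → max 6.9
Option 2 regrets: 0.0, 2.7, 2.0, 4.0 → max 4.0
Option 3 regrets: 8.6, 5.1, 5.0, 6.8 → max 8.6
Option 4 regrets: 8.1, 0.0, 4.5, 0.0 → max 8.1
Option 5 regrets: 5.6, 0.8, 0.0, 9.0 → max 9.0
Smallest max regret = 4.0 → Option 2.

Option 2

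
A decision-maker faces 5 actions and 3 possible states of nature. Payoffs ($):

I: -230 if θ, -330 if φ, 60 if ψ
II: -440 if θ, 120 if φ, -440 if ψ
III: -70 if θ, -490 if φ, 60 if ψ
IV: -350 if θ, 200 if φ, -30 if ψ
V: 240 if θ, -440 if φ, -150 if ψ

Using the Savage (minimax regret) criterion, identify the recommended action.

Column bests: θ=240, φ=200, ψ=60.
I regrets: 470, 530, 0 → max 530
II regrets: 680, 80, 500 → max 680
III regrets: 310, 690, 0 → max 690
IV regrets: 590, 0, 90 → max 590
V regrets: 0, 640, 210 → max 640
Smallest max regret = 530 → I.

I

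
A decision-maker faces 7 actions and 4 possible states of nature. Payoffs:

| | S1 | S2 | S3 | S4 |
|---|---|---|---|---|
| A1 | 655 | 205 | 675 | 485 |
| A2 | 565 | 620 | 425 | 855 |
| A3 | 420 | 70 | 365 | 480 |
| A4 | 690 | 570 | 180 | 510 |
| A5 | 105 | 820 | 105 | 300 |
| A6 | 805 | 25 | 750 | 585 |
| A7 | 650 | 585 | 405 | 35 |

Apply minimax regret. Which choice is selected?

Column bests: S1=805, S2=820, S3=750, S4=855.
A1 regrets: 150, 615, 75, 370 → max 615
A2 regrets: 240, 200, 325, 0 → max 325
A3 regrets: 385, 750, 385, 375 → max 750
A4 regrets: 115, 250, 570, 345 → max 570
A5 regrets: 700, 0, 645, 555 → max 700
A6 regrets: 0, 795, 0, 270 → max 795
A7 regrets: 155, 235, 345, 820 → max 820
Smallest max regret = 325 → A2.

A2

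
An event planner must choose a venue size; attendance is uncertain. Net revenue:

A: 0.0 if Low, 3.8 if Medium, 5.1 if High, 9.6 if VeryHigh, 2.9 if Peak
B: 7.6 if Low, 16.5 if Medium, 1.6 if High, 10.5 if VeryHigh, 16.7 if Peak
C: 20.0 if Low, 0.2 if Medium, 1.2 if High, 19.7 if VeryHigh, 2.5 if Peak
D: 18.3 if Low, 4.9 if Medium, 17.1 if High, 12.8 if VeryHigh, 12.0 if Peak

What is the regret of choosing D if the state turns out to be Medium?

11.6

Best payoff under Medium is 16.5.
Regret = 16.5 − 4.9 = 11.6.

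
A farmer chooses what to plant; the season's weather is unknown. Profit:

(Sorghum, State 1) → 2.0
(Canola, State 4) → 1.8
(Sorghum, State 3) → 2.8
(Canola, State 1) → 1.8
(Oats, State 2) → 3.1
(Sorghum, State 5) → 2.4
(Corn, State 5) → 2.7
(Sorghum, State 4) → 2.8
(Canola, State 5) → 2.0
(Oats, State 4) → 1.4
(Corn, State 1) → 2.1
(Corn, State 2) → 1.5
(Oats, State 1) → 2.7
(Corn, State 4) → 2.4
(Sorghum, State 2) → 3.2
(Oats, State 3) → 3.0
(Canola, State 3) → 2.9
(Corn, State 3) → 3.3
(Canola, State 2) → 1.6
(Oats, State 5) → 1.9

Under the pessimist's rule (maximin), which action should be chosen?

Row minima: Oats=1.4, Corn=1.5, Sorghum=2.0, Canola=1.6
Best worst-case = 2.0 → Sorghum.

Sorghum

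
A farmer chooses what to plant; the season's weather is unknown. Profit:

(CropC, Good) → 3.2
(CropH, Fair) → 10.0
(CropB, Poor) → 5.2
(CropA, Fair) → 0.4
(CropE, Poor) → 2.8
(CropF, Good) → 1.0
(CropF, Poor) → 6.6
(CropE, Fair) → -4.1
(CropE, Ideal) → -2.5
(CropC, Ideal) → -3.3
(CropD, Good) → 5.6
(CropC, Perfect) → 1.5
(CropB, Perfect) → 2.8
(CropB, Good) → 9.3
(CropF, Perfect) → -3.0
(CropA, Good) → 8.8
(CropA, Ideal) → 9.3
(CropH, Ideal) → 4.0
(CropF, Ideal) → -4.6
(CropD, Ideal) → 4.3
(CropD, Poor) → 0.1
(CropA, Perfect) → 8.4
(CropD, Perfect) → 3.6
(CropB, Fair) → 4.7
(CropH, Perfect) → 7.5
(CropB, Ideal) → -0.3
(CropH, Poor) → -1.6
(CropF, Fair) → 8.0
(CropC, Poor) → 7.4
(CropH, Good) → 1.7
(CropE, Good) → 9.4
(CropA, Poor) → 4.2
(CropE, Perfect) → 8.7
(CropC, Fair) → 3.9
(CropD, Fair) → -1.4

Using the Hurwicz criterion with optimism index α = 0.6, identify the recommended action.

CropA

CropB: 0.6·9.3 + 0.4·(-0.3) = 5.46
CropF: 0.6·8.0 + 0.4·(-4.6) = 2.96
CropD: 0.6·5.6 + 0.4·(-1.4) = 2.8
CropH: 0.6·10.0 + 0.4·(-1.6) = 5.36
CropA: 0.6·9.3 + 0.4·0.4 = 5.74
CropE: 0.6·9.4 + 0.4·(-4.1) = 4
CropC: 0.6·7.4 + 0.4·(-3.3) = 3.12
Highest Hurwicz score = 5.74 → CropA.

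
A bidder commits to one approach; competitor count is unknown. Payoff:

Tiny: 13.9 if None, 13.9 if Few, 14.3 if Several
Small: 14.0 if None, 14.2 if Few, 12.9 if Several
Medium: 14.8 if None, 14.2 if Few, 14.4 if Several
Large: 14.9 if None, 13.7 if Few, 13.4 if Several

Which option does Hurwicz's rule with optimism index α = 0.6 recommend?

Tiny: 0.6·14.3 + 0.4·13.9 = 14.14
Small: 0.6·14.2 + 0.4·12.9 = 13.68
Medium: 0.6·14.8 + 0.4·14.2 = 14.56
Large: 0.6·14.9 + 0.4·13.4 = 14.3
Highest Hurwicz score = 14.56 → Medium.

Medium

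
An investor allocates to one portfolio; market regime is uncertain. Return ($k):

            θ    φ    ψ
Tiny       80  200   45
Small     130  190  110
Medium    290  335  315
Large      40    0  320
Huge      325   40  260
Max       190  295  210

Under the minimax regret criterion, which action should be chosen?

Medium

Column bests: θ=325, φ=335, ψ=320.
Tiny regrets: 245, 135, 275 → max 275
Small regrets: 195, 145, 210 → max 210
Medium regrets: 35, 0, 5 → max 35
Large regrets: 285, 335, 0 → max 335
Huge regrets: 0, 295, 60 → max 295
Max regrets: 135, 40, 110 → max 135
Smallest max regret = 35 → Medium.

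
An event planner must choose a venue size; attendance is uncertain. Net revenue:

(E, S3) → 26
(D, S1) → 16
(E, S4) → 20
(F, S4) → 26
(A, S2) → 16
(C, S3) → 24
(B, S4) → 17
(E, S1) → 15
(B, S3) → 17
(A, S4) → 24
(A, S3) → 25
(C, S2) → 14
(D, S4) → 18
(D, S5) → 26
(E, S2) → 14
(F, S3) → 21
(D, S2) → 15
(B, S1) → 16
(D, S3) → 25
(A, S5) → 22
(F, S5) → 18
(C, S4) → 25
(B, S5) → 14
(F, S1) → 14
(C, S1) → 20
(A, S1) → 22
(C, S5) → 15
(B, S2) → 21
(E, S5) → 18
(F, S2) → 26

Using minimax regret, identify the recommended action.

Column bests: S1=22, S2=26, S3=26, S4=26, S5=26.
A regrets: 0, 10, 1, 2, 4 → max 10
B regrets: 6, 5, 9, 9, 12 → max 12
C regrets: 2, 12, 2, 1, 11 → max 12
D regrets: 6, 11, 1, 8, 0 → max 11
E regrets: 7, 12, 0, 6, 8 → max 12
F regrets: 8, 0, 5, 0, 8 → max 8
Smallest max regret = 8 → F.

F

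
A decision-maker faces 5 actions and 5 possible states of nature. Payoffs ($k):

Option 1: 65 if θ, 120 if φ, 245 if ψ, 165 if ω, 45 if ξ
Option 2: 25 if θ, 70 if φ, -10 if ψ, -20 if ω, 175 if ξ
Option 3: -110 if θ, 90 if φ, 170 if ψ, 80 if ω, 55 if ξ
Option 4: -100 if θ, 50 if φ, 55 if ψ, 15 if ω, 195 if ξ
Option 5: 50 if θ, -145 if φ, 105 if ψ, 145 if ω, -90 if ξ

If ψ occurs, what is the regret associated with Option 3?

75

Best payoff under ψ is 245.
Regret = 245 − 170 = 75.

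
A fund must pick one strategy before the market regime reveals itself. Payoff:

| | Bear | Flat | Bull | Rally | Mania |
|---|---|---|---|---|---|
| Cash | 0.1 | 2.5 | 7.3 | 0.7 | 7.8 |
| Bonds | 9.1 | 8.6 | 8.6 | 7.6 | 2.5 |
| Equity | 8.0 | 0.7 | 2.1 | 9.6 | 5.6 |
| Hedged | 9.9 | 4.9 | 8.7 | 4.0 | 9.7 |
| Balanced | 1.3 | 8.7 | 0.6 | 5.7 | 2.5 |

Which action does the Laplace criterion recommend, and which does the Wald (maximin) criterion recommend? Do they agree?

laplace → Hedged; maximin → Hedged (agree)

Row averages: Cash=3.68, Bonds=7.28, Equity=5.2, Hedged=7.44, Balanced=3.76
Highest average = 7.44 → Hedged.
Row minima: Cash=0.1, Bonds=2.5, Equity=0.7, Hedged=4.0, Balanced=0.6
Best worst-case = 4.0 → Hedged.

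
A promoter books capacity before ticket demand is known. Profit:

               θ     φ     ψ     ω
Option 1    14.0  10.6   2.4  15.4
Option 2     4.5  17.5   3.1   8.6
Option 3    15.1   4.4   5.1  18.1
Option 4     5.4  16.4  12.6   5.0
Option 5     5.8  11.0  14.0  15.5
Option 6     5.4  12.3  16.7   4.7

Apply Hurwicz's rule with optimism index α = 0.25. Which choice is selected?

Option 5

Option 1: 0.25·15.4 + 0.75·2.4 = 5.65
Option 2: 0.25·17.5 + 0.75·3.1 = 6.7
Option 3: 0.25·18.1 + 0.75·4.4 = 7.825
Option 4: 0.25·16.4 + 0.75·5.0 = 7.85
Option 5: 0.25·15.5 + 0.75·5.8 = 8.225
Option 6: 0.25·16.7 + 0.75·4.7 = 7.7
Highest Hurwicz score = 8.225 → Option 5.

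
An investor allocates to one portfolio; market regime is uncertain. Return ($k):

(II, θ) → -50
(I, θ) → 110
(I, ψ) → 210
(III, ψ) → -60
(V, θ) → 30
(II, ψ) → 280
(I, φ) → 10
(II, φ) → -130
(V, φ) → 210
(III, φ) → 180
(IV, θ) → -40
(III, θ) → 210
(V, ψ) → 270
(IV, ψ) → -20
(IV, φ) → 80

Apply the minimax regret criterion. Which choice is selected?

Column bests: θ=210, φ=210, ψ=280.
I regrets: 100, 200, 70 → max 200
II regrets: 260, 340, 0 → max 340
III regrets: 0, 30, 340 → max 340
IV regrets: 250, 130, 300 → max 300
V regrets: 180, 0, 10 → max 180
Smallest max regret = 180 → V.

V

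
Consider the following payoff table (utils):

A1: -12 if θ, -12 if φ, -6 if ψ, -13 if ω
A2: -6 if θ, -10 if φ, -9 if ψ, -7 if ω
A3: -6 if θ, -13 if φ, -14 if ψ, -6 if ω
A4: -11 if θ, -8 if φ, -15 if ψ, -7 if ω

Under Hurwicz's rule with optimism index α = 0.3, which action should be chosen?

A1: 0.3·(-6) + 0.7·(-13) = -10.9
A2: 0.3·(-6) + 0.7·(-10) = -8.8
A3: 0.3·(-6) + 0.7·(-14) = -11.6
A4: 0.3·(-7) + 0.7·(-15) = -12.6
Highest Hurwicz score = -8.8 → A2.

A2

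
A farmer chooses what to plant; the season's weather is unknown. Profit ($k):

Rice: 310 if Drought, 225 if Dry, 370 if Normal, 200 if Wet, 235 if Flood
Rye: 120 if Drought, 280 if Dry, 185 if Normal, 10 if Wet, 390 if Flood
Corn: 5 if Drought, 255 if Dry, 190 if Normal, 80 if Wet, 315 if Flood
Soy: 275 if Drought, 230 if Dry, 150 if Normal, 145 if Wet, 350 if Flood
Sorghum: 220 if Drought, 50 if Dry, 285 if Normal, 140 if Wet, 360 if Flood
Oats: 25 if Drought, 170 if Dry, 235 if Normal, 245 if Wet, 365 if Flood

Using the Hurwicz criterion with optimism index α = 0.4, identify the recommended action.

Rice: 0.4·370 + 0.6·200 = 268
Rye: 0.4·390 + 0.6·10 = 162
Corn: 0.4·315 + 0.6·5 = 129
Soy: 0.4·350 + 0.6·145 = 227
Sorghum: 0.4·360 + 0.6·50 = 174
Oats: 0.4·365 + 0.6·25 = 161
Highest Hurwicz score = 268 → Rice.

Rice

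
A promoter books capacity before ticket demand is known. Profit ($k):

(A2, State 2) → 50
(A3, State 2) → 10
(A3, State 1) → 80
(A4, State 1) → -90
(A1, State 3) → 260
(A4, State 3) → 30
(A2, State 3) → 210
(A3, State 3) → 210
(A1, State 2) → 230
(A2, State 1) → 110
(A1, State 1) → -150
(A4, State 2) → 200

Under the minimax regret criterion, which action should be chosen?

A2

Column bests: State 1=110, State 2=230, State 3=260.
A1 regrets: 260, 0, 0 → max 260
A2 regrets: 0, 180, 50 → max 180
A3 regrets: 30, 220, 50 → max 220
A4 regrets: 200, 30, 230 → max 230
Smallest max regret = 180 → A2.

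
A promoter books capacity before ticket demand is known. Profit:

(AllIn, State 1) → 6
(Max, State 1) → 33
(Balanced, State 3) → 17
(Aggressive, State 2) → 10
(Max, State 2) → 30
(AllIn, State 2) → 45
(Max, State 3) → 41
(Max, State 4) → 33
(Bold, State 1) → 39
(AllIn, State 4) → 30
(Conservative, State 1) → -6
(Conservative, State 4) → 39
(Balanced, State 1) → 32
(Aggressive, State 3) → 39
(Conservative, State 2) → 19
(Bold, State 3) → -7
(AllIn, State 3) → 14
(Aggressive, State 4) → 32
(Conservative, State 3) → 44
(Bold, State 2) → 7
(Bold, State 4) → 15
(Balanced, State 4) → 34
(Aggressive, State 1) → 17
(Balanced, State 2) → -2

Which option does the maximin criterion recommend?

Row minima: Conservative=-6, Balanced=-2, Aggressive=10, Bold=-7, AllIn=6, Max=30
Best worst-case = 30 → Max.

Max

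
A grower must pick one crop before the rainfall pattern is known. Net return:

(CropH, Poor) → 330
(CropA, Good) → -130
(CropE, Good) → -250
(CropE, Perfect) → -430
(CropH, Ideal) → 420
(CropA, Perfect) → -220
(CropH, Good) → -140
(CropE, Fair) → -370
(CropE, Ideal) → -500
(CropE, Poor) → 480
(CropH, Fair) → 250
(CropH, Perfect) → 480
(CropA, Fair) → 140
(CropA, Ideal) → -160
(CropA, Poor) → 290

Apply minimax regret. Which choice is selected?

CropH

Column bests: Poor=480, Fair=250, Good=-130, Ideal=420, Perfect=480.
CropE regrets: 0, 620, 120, 920, 910 → max 920
CropA regrets: 190, 110, 0, 580, 700 → max 700
CropH regrets: 150, 0, 10, 0, 0 → max 150
Smallest max regret = 150 → CropH.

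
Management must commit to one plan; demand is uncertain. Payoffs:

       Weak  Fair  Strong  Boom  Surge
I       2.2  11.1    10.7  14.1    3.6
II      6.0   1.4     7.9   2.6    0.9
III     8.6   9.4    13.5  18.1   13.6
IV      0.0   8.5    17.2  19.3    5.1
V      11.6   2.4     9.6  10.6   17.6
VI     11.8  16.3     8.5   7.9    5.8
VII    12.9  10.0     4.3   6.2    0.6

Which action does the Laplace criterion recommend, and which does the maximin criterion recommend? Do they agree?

Row averages: I=8.34, II=3.76, III=12.64, IV=10.02, V=10.36, VI=10.06, VII=6.8
Highest average = 12.64 → III.
Row minima: I=2.2, II=0.9, III=8.6, IV=0.0, V=2.4, VI=5.8, VII=0.6
Best worst-case = 8.6 → III.

laplace → III; maximin → III (agree)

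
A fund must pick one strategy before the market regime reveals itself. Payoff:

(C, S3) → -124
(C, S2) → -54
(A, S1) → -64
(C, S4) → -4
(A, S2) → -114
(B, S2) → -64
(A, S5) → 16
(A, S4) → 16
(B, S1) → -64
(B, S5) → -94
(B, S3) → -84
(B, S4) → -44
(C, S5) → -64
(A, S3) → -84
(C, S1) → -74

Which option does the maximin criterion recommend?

Row minima: A=-114, B=-94, C=-124
Best worst-case = -94 → B.

B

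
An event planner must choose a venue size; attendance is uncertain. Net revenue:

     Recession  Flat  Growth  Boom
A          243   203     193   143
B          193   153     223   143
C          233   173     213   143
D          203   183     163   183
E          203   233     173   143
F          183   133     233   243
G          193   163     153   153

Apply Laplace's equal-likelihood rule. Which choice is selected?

F

Row averages: A=195.5, B=178, C=190.5, D=183, E=188, F=198, G=165.5
Highest average = 198 → F.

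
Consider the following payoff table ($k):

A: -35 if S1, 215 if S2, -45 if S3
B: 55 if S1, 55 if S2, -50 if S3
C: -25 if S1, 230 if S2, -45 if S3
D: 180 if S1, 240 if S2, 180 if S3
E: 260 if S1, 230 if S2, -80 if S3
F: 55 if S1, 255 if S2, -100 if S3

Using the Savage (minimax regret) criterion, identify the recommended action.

D

Column bests: S1=260, S2=255, S3=180.
A regrets: 295, 40, 225 → max 295
B regrets: 205, 200, 230 → max 230
C regrets: 285, 25, 225 → max 285
D regrets: 80, 15, 0 → max 80
E regrets: 0, 25, 260 → max 260
F regrets: 205, 0, 280 → max 280
Smallest max regret = 80 → D.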